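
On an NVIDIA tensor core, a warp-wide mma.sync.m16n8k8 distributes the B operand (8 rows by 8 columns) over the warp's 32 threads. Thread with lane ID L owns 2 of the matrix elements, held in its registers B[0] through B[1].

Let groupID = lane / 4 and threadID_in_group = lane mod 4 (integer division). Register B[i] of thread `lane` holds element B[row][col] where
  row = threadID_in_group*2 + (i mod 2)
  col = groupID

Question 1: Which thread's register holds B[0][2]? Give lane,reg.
c: 2->gid=2  r: 0->tid=0,i&1=0
L=2*4+0=8  i=0=0

8,0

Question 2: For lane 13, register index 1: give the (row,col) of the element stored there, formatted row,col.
L=13=>grp=13>>2=3, tig=13&3=1
[1]=>row 1·2+1=3  col grp=3

3,3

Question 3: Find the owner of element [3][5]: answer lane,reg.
21,1

c=5->g=5  r=3->t=1,b0=1
L=5*4+1=21  i=1=1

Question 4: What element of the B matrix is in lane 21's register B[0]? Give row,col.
2,5

L=21→G=21>>2=5, T=21&3=1
[0]→row 1·2+0=2  col G=5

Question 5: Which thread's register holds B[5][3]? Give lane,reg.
c=3→G=3  r=5→T=2,p=1
L=3*4+2=14  i=1=1

14,1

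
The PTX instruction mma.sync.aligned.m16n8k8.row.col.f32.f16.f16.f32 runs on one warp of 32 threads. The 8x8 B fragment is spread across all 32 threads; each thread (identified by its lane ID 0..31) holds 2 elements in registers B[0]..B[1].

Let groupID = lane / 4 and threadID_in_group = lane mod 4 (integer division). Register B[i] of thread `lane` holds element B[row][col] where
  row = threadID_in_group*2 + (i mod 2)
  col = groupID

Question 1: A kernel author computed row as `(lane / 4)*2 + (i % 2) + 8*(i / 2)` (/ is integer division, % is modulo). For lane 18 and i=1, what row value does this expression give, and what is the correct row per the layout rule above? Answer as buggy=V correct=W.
`(lane / 4)*2 + (i % 2) + 8*(i / 2)`[18,1]->9
L=18->g=18>>2=4, t=18&3=2
[1]->row 2·2+1=5  col g=4
row: 9 vs 5

buggy=9 correct=5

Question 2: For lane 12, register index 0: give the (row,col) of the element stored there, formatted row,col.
0,3

12: g=3,t=0
[0] (0*2+0,3) = (0,3)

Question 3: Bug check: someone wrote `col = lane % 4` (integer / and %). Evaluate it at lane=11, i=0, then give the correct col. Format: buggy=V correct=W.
buggy=3 correct=2

`lane % 4`[11,0]⇒3
lane 11⇒11/4=2, 11 mod 4=3
i=0  r:2·3+0⇒6  c:2
col: 3 vs 2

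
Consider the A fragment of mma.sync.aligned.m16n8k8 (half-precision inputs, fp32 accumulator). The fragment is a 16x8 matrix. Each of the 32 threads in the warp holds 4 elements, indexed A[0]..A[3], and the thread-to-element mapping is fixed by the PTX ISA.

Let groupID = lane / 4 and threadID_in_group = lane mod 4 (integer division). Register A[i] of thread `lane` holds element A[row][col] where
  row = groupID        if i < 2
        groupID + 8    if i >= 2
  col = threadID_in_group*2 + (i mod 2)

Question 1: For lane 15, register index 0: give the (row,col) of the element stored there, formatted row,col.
15: grp=3,tig=3
[0] (3+0,3*2+0) = (3,6)

3,6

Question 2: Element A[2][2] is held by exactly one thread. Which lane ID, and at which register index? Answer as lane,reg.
r=2⇒gr=2,Rb=0  c=2⇒th=1,odd=0
L=2*4+1=9  i=0*2+0=0

9,0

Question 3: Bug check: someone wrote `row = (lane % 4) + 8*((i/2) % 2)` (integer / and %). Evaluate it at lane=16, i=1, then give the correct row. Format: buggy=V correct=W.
`(lane % 4) + 8*((i/2) % 2)`[16,1]->0
L=16->gid=16>>2=4, tid=16&3=0
[1]->row 4+0=4  col 0·2+1=1
row: 0 vs 4

buggy=0 correct=4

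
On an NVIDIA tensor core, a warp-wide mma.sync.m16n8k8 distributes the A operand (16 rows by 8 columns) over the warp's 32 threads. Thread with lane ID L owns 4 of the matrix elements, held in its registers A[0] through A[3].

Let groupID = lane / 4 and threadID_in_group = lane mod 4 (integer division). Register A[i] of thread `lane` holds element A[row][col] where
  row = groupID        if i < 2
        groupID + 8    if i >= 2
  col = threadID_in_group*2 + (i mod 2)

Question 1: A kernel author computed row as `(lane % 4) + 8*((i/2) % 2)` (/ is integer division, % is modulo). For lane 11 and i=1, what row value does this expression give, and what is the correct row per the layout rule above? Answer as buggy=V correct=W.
buggy=3 correct=2

`(lane % 4) + 8*((i/2) % 2)`[11,1]⇒3
lane 11: gr=2 (11/4), th=3 (11%4)
i=1: r=2+0=2, c=3*2+1=7
row: 3 vs 2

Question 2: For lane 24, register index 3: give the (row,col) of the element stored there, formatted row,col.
24: g=6,t=0
[3] (6+8,0*2+1) = (14,1)

14,1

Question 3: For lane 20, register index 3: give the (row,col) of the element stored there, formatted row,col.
lane 20⇒20/4=5, 20 mod 4=0
i=3  r:5+8⇒13  c:2·0+1⇒1

13,1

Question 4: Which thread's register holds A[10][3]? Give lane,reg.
r=10→G=2,rhi=1  c=3→T=1,p=1
L=2*4+1=9  i=1*2+1=3

9,3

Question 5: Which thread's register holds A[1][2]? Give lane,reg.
5,0

r=1→G=1,rhi=0  c=2→T=1,p=0
L=1*4+1=5  i=0*2+0=0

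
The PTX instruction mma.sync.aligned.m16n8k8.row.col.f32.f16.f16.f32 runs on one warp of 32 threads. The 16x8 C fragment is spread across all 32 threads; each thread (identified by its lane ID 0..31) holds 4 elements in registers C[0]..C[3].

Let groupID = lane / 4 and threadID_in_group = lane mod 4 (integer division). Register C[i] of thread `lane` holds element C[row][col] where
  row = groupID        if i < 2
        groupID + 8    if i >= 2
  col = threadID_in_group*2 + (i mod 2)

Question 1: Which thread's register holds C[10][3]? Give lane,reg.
9,3

r=10->g=2,rb=1  c=3->t=1,b0=1
L=2*4+1=9  i=1*2+1=3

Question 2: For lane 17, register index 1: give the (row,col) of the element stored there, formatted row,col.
lane 17->17/4=4, 17 mod 4=1
i=1  r:4+0->4  c:2·1+1->3

4,3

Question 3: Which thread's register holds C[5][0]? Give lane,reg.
20,0

r=5→G=5,rhi=0  c=0→T=0,p=0
L=5*4+0=20  i=0*2+0=0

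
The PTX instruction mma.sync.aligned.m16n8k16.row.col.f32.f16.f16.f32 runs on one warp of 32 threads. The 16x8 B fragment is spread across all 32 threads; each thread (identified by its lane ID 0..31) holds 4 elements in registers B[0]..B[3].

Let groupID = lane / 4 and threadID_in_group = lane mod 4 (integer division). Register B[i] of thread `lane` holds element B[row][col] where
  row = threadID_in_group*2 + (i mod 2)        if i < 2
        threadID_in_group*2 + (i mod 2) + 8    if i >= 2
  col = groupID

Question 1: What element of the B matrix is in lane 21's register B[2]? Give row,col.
10,5

L=21->gid=21>>2=5, tid=21&3=1
[2]->row 1·2+0+8=10  col gid=5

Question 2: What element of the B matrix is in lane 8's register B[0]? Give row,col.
0,2

8: G=2,T=0
[0] (0*2+0+0,2) = (0,2)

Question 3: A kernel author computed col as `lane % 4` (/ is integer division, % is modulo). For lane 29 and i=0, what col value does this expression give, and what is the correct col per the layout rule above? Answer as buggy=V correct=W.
`lane % 4`[29,0]->1
lane 29: g=7 (29/4), t=1 (29%4)
i=0: r=1*2+0+0=2, c=g=7
col: 1 vs 7

buggy=1 correct=7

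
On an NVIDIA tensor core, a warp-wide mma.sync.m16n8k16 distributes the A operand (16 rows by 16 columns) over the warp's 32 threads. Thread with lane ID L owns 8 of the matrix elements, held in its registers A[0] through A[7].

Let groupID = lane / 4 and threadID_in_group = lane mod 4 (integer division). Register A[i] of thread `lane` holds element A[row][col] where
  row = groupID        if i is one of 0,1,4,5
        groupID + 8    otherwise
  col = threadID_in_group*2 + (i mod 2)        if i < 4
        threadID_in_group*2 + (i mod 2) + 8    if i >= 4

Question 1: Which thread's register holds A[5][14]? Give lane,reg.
r=5⇒gr=5,Rb=0  c=14⇒Cb=1,th=3,odd=0
L=5*4+3=23  i=1*4+0*2+0=4

23,4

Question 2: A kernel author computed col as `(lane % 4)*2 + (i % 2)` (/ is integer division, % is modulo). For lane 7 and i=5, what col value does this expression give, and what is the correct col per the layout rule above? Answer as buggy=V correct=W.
`(lane % 4)*2 + (i % 2)`[7,5]->7
L=7->g=7>>2=1, t=7&3=3
[5]->row 1+0=1  col 3·2+1+8=15
col: 7 vs 15

buggy=7 correct=15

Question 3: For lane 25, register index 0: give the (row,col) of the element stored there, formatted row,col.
25: grp=6,tig=1
[0] (6+0,1*2+0+0) = (6,2)

6,2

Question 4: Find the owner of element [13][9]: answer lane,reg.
20,7

r=13⇒gr=5,Rb=1  c=9⇒Cb=1,th=0,odd=1
L=5*4+0=20  i=1*4+1*2+1=7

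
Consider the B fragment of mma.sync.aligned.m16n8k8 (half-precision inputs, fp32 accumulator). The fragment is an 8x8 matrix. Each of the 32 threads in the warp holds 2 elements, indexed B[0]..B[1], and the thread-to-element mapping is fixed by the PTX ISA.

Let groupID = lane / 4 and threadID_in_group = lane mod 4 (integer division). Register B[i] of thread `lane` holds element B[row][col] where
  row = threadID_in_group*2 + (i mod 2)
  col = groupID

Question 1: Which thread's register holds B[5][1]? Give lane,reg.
6,1

c: 1->gid=1  r: 5->tid=2,i&1=1
L=1*4+2=6  i=1=1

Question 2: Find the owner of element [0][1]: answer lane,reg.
4,0

c=1⇒gr=1  r=0⇒th=0,odd=0
L=1*4+0=4  i=0=0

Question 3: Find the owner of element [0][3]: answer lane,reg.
12,0

c=3→G=3  r=0→T=0,p=0
L=3*4+0=12  i=0=0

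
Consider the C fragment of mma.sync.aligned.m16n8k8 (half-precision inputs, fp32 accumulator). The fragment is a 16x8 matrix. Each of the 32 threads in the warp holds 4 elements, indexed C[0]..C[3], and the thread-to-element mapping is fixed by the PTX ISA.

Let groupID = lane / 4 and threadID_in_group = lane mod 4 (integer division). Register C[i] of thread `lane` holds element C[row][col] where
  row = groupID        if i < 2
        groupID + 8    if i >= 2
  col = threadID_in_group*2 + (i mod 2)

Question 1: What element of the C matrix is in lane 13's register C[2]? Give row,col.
11,2

13: G=3,T=1
[2] (3+8,1*2+0) = (11,2)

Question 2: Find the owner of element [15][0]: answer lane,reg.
28,2

r=15->g=7,rb=1  c=0->t=0,b0=0
L=7*4+0=28  i=1*2+0=2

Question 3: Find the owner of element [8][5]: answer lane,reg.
2,3

r=8->g=0,rb=1  c=5->t=2,b0=1
L=0*4+2=2  i=1*2+1=3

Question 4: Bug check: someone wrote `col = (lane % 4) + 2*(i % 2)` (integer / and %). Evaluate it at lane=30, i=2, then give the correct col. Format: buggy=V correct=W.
`(lane % 4) + 2*(i % 2)`[30,2]→2
lane 30→30/4=7, 30 mod 4=2
i=2  r:7+8→15  c:2·2+0→4
col: 2 vs 4

buggy=2 correct=4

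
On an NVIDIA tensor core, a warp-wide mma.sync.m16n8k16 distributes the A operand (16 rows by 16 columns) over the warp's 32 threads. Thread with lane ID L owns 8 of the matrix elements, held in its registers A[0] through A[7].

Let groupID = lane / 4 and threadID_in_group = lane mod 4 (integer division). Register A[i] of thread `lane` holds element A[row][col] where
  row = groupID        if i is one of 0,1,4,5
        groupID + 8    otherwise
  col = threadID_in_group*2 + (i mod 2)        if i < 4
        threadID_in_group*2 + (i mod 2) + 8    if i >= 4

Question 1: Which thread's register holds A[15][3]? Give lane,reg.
r: 15->gid=7,r8=1  c: 3->c8=0,tid=1,i&1=1
L=7*4+1=29  i=0*4+1*2+1=3

29,3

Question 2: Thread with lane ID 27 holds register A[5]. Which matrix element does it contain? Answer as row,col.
6,15

L=27=>grp=27>>2=6, tig=27&3=3
[5]=>row 6+0=6  col 3·2+1+8=15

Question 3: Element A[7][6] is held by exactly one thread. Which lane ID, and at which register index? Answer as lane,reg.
31,0

r=7->g=7,rb=0  c=6->cb=0,t=3,b0=0
L=7*4+3=31  i=0*4+0*2+0=0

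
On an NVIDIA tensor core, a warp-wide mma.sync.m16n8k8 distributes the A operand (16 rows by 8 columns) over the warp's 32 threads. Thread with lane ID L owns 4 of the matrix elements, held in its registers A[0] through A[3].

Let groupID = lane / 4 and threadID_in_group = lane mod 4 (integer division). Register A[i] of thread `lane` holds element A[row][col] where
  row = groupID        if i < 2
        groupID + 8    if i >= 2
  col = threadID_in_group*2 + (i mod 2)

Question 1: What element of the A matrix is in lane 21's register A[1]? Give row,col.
5,3

lane 21: gid=5 (21/4), tid=1 (21%4)
i=1: r=5+0=5, c=1*2+1=3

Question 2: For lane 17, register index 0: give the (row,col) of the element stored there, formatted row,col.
lane 17->17/4=4, 17 mod 4=1
i=0  r:4+0->4  c:2·1+0->2

4,2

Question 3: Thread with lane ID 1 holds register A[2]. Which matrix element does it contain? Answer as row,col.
lane 1: G=0 (1/4), T=1 (1%4)
i=2: r=0+8=8, c=1*2+0=2

8,2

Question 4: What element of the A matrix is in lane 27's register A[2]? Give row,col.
14,6

lane 27: g=6 (27/4), t=3 (27%4)
i=2: r=6+8=14, c=3*2+0=6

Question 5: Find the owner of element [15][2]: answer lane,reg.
r=15->g=7,rb=1  c=2->t=1,b0=0
L=7*4+1=29  i=1*2+0=2

29,2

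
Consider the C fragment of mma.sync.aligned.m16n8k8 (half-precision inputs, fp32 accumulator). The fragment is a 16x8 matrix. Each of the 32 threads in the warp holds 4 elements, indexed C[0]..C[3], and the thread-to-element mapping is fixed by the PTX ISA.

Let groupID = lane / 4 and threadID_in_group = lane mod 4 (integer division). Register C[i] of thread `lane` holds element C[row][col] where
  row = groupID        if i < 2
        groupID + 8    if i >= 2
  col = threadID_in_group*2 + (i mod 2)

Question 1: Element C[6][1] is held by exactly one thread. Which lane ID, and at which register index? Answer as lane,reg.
24,1

r:6=>grp=6,rB=0  c:1=>tig=0,lo=1
L=6*4+0=24  i=0*2+1=1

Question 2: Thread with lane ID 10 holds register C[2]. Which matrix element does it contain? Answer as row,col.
lane 10=>10/4=2, 10 mod 4=2
i=2  r:2+8=>10  c:2·2+0=>4

10,4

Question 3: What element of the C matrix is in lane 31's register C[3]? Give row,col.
15,7

lane 31: grp=7 (31/4), tig=3 (31%4)
i=3: r=7+8=15, c=3*2+1=7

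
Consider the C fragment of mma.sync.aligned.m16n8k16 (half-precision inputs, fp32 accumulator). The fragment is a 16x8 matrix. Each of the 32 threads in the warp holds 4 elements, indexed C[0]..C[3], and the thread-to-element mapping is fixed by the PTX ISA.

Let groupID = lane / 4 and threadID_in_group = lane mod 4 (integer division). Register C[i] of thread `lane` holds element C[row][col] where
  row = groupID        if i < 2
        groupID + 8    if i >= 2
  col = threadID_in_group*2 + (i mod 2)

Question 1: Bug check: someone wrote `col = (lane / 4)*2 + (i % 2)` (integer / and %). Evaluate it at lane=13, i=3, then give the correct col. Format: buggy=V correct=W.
`(lane / 4)*2 + (i % 2)`[13,3]->7
lane 13: g=3 (13/4), t=1 (13%4)
i=3: r=3+8=11, c=1*2+1=3
col: 7 vs 3

buggy=7 correct=3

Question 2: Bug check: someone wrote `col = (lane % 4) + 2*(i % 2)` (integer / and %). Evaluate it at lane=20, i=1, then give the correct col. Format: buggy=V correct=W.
`(lane % 4) + 2*(i % 2)`[20,1]⇒2
20: gr=5,th=0
[1] (5+0,0*2+1) = (5,1)
col: 2 vs 1

buggy=2 correct=1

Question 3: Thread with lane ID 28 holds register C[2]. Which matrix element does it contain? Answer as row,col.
15,0

28: gr=7,th=0
[2] (7+8,0*2+0) = (15,0)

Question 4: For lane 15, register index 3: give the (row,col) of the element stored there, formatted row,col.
11,7

15: grp=3,tig=3
[3] (3+8,3*2+1) = (11,7)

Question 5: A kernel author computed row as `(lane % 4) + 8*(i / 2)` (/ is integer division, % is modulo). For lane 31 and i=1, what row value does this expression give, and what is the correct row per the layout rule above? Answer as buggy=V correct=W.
buggy=3 correct=7

`(lane % 4) + 8*(i / 2)`[31,1]->3
lane 31: g=7 (31/4), t=3 (31%4)
i=1: r=7+0=7, c=3*2+1=7
row: 3 vs 7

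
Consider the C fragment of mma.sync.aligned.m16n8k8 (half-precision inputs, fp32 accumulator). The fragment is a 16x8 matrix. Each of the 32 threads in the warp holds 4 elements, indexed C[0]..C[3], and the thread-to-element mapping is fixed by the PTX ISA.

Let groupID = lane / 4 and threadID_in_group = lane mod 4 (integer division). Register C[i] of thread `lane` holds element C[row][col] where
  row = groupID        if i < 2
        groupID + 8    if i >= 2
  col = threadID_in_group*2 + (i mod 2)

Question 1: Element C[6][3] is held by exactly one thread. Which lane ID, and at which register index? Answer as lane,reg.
25,1

r:6=>grp=6,rB=0  c:3=>tig=1,lo=1
L=6*4+1=25  i=0*2+1=1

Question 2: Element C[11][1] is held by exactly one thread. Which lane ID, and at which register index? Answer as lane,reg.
r=11⇒gr=3,Rb=1  c=1⇒th=0,odd=1
L=3*4+0=12  i=1*2+1=3

12,3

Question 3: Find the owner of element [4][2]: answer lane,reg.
17,0

r: 4->gid=4,r8=0  c: 2->tid=1,i&1=0
L=4*4+1=17  i=0*2+0=0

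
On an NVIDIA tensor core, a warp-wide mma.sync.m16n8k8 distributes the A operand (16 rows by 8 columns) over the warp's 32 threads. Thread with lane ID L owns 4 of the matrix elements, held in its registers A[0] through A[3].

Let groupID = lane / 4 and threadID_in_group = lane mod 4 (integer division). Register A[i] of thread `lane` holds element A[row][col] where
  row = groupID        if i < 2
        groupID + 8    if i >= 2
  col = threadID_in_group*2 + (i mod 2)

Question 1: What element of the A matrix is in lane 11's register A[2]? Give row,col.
11: gr=2,th=3
[2] (2+8,3*2+0) = (10,6)

10,6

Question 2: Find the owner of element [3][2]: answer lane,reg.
13,0

r:3=>grp=3,rB=0  c:2=>tig=1,lo=0
L=3*4+1=13  i=0*2+0=0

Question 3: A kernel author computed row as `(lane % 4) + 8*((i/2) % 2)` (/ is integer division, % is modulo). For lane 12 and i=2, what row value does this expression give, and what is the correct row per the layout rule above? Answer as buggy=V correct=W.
buggy=8 correct=11

`(lane % 4) + 8*((i/2) % 2)`[12,2]→8
lane 12: G=3 (12/4), T=0 (12%4)
i=2: r=3+8=11, c=0*2+0=0
row: 8 vs 11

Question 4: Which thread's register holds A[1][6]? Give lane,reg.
r:1=>grp=1,rB=0  c:6=>tig=3,lo=0
L=1*4+3=7  i=0*2+0=0

7,0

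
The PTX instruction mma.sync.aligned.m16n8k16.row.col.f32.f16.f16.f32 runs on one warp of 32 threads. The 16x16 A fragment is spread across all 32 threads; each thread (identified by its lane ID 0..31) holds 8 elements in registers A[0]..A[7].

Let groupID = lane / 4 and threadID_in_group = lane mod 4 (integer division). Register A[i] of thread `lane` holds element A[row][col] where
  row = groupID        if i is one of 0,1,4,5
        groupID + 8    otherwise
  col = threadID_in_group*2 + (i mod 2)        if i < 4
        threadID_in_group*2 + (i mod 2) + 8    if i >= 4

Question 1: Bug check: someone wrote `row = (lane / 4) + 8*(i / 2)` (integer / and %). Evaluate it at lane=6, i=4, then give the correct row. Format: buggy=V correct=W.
buggy=17 correct=1

`(lane / 4) + 8*(i / 2)`[6,4]->17
6: gid=1,tid=2
[4] (1+0,2*2+0+8) = (1,12)
row: 17 vs 1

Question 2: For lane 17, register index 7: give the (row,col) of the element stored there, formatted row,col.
12,11

L=17→G=17>>2=4, T=17&3=1
[7]→row 4+8=12  col 1·2+1+8=11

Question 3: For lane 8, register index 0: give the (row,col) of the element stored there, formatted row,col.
lane 8->8/4=2, 8 mod 4=0
i=0  r:2+0->2  c:2·0+0+0->0

2,0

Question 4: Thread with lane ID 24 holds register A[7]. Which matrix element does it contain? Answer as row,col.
lane 24⇒24/4=6, 24 mod 4=0
i=7  r:6+8⇒14  c:2·0+1+8⇒9

14,9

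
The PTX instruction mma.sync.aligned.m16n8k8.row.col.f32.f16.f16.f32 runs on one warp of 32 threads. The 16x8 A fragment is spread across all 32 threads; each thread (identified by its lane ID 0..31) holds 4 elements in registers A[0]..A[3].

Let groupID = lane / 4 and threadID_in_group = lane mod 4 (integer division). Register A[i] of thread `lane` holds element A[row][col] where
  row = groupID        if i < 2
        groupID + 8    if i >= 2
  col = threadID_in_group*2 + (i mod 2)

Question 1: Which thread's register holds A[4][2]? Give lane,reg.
17,0

r=4→G=4,rhi=0  c=2→T=1,p=0
L=4*4+1=17  i=0*2+0=0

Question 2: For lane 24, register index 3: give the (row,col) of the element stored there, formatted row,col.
14,1

lane 24=>24/4=6, 24 mod 4=0
i=3  r:6+8=>14  c:2·0+1=>1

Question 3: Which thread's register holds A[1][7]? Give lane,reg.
r=1→G=1,rhi=0  c=7→T=3,p=1
L=1*4+3=7  i=0*2+1=1

7,1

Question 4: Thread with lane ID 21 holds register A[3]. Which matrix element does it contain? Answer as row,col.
13,3

lane 21->21/4=5, 21 mod 4=1
i=3  r:5+8->13  c:2·1+1->3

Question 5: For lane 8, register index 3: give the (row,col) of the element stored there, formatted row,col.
8: gid=2,tid=0
[3] (2+8,0*2+1) = (10,1)

10,1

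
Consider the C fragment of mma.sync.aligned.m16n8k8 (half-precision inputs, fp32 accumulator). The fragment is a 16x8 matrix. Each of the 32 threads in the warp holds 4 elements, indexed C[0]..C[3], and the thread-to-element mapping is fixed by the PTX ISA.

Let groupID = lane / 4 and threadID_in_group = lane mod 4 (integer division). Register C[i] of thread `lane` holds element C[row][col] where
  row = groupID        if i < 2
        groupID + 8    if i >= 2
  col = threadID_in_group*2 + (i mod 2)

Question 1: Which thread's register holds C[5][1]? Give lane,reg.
r=5->g=5,rb=0  c=1->t=0,b0=1
L=5*4+0=20  i=0*2+1=1

20,1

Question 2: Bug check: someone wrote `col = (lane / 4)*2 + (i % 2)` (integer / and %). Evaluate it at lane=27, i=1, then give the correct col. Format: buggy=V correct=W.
`(lane / 4)*2 + (i % 2)`[27,1]=>13
lane 27: grp=6 (27/4), tig=3 (27%4)
i=1: r=6+0=6, c=3*2+1=7
col: 13 vs 7

buggy=13 correct=7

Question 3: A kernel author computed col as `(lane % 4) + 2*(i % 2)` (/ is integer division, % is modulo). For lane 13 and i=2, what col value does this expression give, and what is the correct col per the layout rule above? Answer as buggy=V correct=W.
`(lane % 4) + 2*(i % 2)`[13,2]->1
lane 13->13/4=3, 13 mod 4=1
i=2  r:3+8->11  c:2·1+0->2
col: 1 vs 2

buggy=1 correct=2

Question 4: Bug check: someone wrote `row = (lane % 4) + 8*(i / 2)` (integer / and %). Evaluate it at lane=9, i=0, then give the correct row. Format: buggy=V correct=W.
buggy=1 correct=2

`(lane % 4) + 8*(i / 2)`[9,0]⇒1
lane 9: gr=2 (9/4), th=1 (9%4)
i=0: r=2+0=2, c=1*2+0=2
row: 1 vs 2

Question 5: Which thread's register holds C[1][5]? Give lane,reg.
r=1->g=1,rb=0  c=5->t=2,b0=1
L=1*4+2=6  i=0*2+1=1

6,1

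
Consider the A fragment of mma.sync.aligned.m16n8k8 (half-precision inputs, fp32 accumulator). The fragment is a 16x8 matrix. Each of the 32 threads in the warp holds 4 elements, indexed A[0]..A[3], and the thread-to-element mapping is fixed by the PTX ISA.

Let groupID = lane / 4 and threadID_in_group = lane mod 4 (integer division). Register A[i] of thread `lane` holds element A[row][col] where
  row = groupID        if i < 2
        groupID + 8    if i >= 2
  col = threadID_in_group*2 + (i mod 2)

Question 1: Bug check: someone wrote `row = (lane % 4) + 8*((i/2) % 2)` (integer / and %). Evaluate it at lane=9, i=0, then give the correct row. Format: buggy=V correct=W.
buggy=1 correct=2

`(lane % 4) + 8*((i/2) % 2)`[9,0]→1
L=9→G=9>>2=2, T=9&3=1
[0]→row 2+0=2  col 1·2+0=2
row: 1 vs 2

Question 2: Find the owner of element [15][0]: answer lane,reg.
r=15→G=7,rhi=1  c=0→T=0,p=0
L=7*4+0=28  i=1*2+0=2

28,2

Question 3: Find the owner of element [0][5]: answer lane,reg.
2,1

r: 0->gid=0,r8=0  c: 5->tid=2,i&1=1
L=0*4+2=2  i=0*2+1=1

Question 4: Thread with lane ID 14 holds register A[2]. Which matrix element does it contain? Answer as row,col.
L=14->gid=14>>2=3, tid=14&3=2
[2]->row 3+8=11  col 2·2+0=4

11,4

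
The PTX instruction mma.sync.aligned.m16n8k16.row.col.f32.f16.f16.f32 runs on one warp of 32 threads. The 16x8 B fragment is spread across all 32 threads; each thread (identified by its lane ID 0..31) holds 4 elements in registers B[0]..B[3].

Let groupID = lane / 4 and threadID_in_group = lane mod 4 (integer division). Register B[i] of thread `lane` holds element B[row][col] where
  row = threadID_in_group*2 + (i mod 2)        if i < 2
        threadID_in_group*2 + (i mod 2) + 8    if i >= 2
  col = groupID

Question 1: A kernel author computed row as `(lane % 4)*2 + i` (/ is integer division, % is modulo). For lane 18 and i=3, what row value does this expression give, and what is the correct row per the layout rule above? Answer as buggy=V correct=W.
`(lane % 4)*2 + i`[18,3]->7
18: g=4,t=2
[3] (2*2+1+8,4) = (13,4)
row: 7 vs 13

buggy=7 correct=13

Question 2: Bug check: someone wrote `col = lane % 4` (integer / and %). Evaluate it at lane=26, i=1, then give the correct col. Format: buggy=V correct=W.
`lane % 4`[26,1]⇒2
lane 26⇒26/4=6, 26 mod 4=2
i=1  r:2·2+1+0⇒5  c:6
col: 2 vs 6

buggy=2 correct=6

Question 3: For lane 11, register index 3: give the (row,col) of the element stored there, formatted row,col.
lane 11->11/4=2, 11 mod 4=3
i=3  r:2·3+1+8->15  c:2

15,2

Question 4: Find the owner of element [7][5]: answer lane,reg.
23,1

c=5→G=5  r=7→rhi=0,T=3,p=1
L=5*4+3=23  i=0*2+1=1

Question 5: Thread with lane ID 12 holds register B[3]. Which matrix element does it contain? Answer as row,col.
lane 12->12/4=3, 12 mod 4=0
i=3  r:2·0+1+8->9  c:3

9,3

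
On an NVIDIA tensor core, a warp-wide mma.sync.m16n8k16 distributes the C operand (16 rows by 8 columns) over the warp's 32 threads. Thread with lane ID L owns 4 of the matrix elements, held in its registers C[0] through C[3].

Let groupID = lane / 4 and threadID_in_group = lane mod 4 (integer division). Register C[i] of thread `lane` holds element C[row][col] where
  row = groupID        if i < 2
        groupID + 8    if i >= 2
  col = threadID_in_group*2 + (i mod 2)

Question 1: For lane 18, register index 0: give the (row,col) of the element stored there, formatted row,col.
18: gid=4,tid=2
[0] (4+0,2*2+0) = (4,4)

4,4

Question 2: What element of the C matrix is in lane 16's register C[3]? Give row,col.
12,1

lane 16: grp=4 (16/4), tig=0 (16%4)
i=3: r=4+8=12, c=0*2+1=1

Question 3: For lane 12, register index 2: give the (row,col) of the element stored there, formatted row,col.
11,0

L=12->gid=12>>2=3, tid=12&3=0
[2]->row 3+8=11  col 0·2+0=0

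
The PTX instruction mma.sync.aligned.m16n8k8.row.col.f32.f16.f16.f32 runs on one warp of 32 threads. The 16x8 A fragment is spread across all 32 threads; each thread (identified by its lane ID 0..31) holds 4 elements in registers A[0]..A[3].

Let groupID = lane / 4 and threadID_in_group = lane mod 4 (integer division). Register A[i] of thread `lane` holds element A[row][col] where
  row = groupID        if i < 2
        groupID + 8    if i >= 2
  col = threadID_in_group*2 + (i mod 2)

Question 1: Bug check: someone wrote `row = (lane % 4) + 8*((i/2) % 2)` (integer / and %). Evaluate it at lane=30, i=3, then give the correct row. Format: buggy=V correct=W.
`(lane % 4) + 8*((i/2) % 2)`[30,3]->10
30: gid=7,tid=2
[3] (7+8,2*2+1) = (15,5)
row: 10 vs 15

buggy=10 correct=15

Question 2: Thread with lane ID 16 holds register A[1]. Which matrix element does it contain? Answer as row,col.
lane 16: gid=4 (16/4), tid=0 (16%4)
i=1: r=4+0=4, c=0*2+1=1

4,1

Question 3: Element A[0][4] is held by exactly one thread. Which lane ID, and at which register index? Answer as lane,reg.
2,0

r=0->g=0,rb=0  c=4->t=2,b0=0
L=0*4+2=2  i=0*2+0=0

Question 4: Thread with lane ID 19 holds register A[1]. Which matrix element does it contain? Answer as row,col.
4,7

lane 19→19/4=4, 19 mod 4=3
i=1  r:4+0→4  c:2·3+1→7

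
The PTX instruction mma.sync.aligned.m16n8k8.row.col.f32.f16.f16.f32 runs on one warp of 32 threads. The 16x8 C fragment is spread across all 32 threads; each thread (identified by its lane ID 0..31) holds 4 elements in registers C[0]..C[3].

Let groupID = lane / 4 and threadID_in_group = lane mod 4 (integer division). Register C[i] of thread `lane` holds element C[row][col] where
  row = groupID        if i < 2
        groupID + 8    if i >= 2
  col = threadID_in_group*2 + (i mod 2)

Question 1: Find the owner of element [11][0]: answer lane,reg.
12,2

r=11->g=3,rb=1  c=0->t=0,b0=0
L=3*4+0=12  i=1*2+0=2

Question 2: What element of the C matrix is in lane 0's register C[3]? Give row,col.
L=0→G=0>>2=0, T=0&3=0
[3]→row 0+8=8  col 0·2+1=1

8,1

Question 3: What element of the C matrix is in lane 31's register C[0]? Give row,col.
7,6

lane 31: grp=7 (31/4), tig=3 (31%4)
i=0: r=7+0=7, c=3*2+0=6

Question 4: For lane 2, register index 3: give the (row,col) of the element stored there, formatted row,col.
L=2->g=2>>2=0, t=2&3=2
[3]->row 0+8=8  col 2·2+1=5

8,5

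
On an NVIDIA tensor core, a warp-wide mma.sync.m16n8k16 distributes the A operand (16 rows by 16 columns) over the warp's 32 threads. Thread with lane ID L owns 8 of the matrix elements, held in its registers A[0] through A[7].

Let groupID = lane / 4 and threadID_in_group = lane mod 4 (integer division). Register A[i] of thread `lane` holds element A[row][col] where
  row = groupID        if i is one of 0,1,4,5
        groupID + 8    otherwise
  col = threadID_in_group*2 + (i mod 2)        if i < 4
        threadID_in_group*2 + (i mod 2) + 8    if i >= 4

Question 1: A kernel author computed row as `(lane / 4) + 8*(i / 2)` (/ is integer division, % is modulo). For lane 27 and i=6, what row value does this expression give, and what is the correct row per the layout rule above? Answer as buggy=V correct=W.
buggy=30 correct=14

`(lane / 4) + 8*(i / 2)`[27,6]=>30
lane 27: grp=6 (27/4), tig=3 (27%4)
i=6: r=6+8=14, c=3*2+0+8=14
row: 30 vs 14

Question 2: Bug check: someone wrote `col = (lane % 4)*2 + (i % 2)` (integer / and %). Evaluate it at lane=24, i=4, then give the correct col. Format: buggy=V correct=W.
buggy=0 correct=8

`(lane % 4)*2 + (i % 2)`[24,4]->0
lane 24: gid=6 (24/4), tid=0 (24%4)
i=4: r=6+0=6, c=0*2+0+8=8
col: 0 vs 8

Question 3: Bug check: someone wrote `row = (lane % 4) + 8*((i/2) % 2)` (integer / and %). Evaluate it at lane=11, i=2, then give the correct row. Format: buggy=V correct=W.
buggy=11 correct=10

`(lane % 4) + 8*((i/2) % 2)`[11,2]->11
lane 11->11/4=2, 11 mod 4=3
i=2  r:2+8->10  c:2·3+0+0->6
row: 11 vs 10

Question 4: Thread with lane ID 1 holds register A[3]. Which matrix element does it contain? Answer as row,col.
1: grp=0,tig=1
[3] (0+8,1*2+1+0) = (8,3)

8,3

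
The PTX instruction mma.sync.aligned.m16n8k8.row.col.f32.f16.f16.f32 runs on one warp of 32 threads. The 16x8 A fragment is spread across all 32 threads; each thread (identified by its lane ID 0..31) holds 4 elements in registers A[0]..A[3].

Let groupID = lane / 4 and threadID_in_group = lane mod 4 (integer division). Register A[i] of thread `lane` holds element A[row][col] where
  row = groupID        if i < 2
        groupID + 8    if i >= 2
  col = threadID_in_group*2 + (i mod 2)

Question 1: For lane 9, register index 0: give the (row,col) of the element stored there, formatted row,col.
9: g=2,t=1
[0] (2+0,1*2+0) = (2,2)

2,2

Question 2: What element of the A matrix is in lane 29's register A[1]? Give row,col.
7,3

lane 29: gid=7 (29/4), tid=1 (29%4)
i=1: r=7+0=7, c=1*2+1=3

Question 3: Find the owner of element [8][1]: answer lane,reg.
0,3

r=8⇒gr=0,Rb=1  c=1⇒th=0,odd=1
L=0*4+0=0  i=1*2+1=3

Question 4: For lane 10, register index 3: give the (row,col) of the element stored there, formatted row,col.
10,5

lane 10: g=2 (10/4), t=2 (10%4)
i=3: r=2+8=10, c=2*2+1=5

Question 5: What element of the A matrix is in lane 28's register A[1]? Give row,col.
7,1

28: gr=7,th=0
[1] (7+0,0*2+1) = (7,1)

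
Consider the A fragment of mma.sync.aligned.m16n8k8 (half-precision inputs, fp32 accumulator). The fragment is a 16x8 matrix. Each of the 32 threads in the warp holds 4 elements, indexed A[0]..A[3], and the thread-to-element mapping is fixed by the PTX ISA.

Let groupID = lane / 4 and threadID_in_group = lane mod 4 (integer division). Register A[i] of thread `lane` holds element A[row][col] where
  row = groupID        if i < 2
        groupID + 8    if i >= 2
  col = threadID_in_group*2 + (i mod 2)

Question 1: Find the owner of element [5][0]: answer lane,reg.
20,0

r=5→G=5,rhi=0  c=0→T=0,p=0
L=5*4+0=20  i=0*2+0=0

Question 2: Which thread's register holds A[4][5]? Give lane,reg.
r=4->g=4,rb=0  c=5->t=2,b0=1
L=4*4+2=18  i=0*2+1=1

18,1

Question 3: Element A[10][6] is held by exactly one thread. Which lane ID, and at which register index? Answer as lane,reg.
r:10=>grp=2,rB=1  c:6=>tig=3,lo=0
L=2*4+3=11  i=1*2+0=2

11,2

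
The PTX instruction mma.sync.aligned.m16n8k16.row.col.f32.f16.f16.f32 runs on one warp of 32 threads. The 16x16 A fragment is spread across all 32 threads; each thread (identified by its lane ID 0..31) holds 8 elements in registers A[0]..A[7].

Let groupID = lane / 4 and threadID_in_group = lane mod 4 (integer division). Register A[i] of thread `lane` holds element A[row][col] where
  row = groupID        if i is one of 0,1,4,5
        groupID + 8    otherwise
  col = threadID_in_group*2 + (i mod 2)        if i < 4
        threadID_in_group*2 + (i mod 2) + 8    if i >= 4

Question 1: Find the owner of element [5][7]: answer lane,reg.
r:5=>grp=5,rB=0  c:7=>cB=0,tig=3,lo=1
L=5*4+3=23  i=0*4+0*2+1=1

23,1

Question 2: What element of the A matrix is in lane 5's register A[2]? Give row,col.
L=5⇒gr=5>>2=1, th=5&3=1
[2]⇒row 1+8=9  col 1·2+0+0=2

9,2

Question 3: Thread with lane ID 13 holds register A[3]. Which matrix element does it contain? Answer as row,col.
lane 13: g=3 (13/4), t=1 (13%4)
i=3: r=3+8=11, c=1*2+1+0=3

11,3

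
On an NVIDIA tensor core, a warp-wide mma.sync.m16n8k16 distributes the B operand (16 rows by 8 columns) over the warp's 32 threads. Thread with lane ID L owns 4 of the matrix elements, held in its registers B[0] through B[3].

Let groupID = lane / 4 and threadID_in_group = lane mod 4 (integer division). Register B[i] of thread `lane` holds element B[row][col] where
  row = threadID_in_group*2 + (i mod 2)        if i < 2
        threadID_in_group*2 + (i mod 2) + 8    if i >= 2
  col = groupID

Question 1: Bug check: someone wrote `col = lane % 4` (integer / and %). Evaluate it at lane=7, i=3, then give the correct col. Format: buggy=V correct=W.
`lane % 4`[7,3]⇒3
lane 7⇒7/4=1, 7 mod 4=3
i=3  r:2·3+1+8⇒15  c:1
col: 3 vs 1

buggy=3 correct=1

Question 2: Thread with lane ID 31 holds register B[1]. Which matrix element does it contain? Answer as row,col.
7,7

lane 31->31/4=7, 31 mod 4=3
i=1  r:2·3+1+0->7  c:7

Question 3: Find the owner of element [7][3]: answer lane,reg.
15,1

c:3=>grp=3  r:7=>rB=0,tig=3,lo=1
L=3*4+3=15  i=0*2+1=1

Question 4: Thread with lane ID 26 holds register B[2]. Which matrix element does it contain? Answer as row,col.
12,6

lane 26→26/4=6, 26 mod 4=2
i=2  r:2·2+0+8→12  c:6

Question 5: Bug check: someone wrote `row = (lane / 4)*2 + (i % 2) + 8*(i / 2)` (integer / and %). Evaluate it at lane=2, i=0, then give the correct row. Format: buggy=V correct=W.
`(lane / 4)*2 + (i % 2) + 8*(i / 2)`[2,0]->0
L=2->g=2>>2=0, t=2&3=2
[0]->row 2·2+0+0=4  col g=0
row: 0 vs 4

buggy=0 correct=4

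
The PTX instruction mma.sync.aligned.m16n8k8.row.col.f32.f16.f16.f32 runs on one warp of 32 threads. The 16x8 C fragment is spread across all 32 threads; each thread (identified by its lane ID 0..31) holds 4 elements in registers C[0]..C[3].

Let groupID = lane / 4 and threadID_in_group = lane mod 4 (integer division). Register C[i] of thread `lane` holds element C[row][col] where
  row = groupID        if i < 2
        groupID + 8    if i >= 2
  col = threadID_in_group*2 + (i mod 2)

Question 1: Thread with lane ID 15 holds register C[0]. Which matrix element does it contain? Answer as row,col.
3,6

lane 15: gr=3 (15/4), th=3 (15%4)
i=0: r=3+0=3, c=3*2+0=6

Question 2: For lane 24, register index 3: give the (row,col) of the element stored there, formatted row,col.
14,1

L=24->gid=24>>2=6, tid=24&3=0
[3]->row 6+8=14  col 0·2+1=1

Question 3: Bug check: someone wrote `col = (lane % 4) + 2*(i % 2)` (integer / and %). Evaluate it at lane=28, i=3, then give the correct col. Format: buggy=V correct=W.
buggy=2 correct=1

`(lane % 4) + 2*(i % 2)`[28,3]->2
lane 28->28/4=7, 28 mod 4=0
i=3  r:7+8->15  c:2·0+1->1
col: 2 vs 1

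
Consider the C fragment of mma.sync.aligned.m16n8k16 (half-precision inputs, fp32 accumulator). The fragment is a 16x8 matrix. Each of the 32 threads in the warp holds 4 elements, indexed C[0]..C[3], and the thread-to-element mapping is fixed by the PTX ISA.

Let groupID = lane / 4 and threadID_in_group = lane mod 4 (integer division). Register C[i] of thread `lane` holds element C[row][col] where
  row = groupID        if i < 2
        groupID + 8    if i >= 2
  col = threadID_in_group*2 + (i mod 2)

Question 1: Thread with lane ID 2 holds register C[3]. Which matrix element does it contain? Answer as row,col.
8,5

lane 2: G=0 (2/4), T=2 (2%4)
i=3: r=0+8=8, c=2*2+1=5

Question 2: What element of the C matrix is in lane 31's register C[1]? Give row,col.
7,7

lane 31: gid=7 (31/4), tid=3 (31%4)
i=1: r=7+0=7, c=3*2+1=7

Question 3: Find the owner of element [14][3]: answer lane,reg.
r: 14->gid=6,r8=1  c: 3->tid=1,i&1=1
L=6*4+1=25  i=1*2+1=3

25,3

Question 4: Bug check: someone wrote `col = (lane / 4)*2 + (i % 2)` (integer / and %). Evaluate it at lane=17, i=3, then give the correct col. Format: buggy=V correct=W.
`(lane / 4)*2 + (i % 2)`[17,3]->9
lane 17: gid=4 (17/4), tid=1 (17%4)
i=3: r=4+8=12, c=1*2+1=3
col: 9 vs 3

buggy=9 correct=3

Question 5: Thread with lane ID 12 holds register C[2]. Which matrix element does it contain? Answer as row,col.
11,0

lane 12: gr=3 (12/4), th=0 (12%4)
i=2: r=3+8=11, c=0*2+0=0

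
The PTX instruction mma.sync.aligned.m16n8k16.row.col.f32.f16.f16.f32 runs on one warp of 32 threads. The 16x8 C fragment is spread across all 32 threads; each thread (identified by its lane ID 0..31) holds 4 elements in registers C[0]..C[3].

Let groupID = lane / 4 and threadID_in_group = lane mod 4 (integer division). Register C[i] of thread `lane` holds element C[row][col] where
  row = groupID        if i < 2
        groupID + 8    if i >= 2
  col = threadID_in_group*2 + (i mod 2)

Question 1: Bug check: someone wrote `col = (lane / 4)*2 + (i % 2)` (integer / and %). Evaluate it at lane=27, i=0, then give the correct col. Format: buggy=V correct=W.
`(lane / 4)*2 + (i % 2)`[27,0]=>12
lane 27=>27/4=6, 27 mod 4=3
i=0  r:6+0=>6  c:2·3+0=>6
col: 12 vs 6

buggy=12 correct=6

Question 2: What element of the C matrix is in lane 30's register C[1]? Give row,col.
7,5

L=30->g=30>>2=7, t=30&3=2
[1]->row 7+0=7  col 2·2+1=5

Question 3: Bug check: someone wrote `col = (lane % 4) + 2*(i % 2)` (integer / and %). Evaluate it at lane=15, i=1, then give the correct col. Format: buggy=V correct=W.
`(lane % 4) + 2*(i % 2)`[15,1]->5
15: g=3,t=3
[1] (3+0,3*2+1) = (3,7)
col: 5 vs 7

buggy=5 correct=7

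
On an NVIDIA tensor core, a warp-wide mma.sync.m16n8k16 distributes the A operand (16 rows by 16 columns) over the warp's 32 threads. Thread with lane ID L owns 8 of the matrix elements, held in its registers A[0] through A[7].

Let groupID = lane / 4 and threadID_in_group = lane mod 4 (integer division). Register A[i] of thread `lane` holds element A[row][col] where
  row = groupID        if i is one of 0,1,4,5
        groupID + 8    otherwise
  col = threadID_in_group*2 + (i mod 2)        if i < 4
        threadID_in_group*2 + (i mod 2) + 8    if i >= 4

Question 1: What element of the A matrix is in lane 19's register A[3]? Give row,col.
lane 19->19/4=4, 19 mod 4=3
i=3  r:4+8->12  c:2·3+1+0->7

12,7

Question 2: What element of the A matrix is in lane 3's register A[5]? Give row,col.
lane 3⇒3/4=0, 3 mod 4=3
i=5  r:0+0⇒0  c:2·3+1+8⇒15

0,15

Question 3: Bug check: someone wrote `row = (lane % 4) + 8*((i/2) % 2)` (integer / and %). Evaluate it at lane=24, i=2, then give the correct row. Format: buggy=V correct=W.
buggy=8 correct=14

`(lane % 4) + 8*((i/2) % 2)`[24,2]⇒8
lane 24⇒24/4=6, 24 mod 4=0
i=2  r:6+8⇒14  c:2·0+0+0⇒0
row: 8 vs 14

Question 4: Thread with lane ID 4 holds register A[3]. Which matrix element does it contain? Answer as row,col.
9,1

lane 4: gid=1 (4/4), tid=0 (4%4)
i=3: r=1+8=9, c=0*2+1+0=1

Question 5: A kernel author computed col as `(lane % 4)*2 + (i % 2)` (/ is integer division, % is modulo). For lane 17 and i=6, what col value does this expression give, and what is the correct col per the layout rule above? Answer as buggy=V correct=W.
buggy=2 correct=10

`(lane % 4)*2 + (i % 2)`[17,6]->2
17: gid=4,tid=1
[6] (4+8,1*2+0+8) = (12,10)
col: 2 vs 10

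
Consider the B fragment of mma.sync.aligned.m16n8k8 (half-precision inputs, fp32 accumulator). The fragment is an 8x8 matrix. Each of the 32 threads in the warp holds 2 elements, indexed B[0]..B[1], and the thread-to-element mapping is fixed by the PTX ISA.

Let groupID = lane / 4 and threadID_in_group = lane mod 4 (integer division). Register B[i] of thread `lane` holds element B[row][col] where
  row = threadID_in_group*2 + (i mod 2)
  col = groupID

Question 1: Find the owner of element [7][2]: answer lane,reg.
11,1

c=2⇒gr=2  r=7⇒th=3,odd=1
L=2*4+3=11  i=1=1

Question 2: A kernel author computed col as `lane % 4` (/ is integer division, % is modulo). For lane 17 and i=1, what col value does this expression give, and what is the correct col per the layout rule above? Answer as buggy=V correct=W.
buggy=1 correct=4

`lane % 4`[17,1]→1
L=17→G=17>>2=4, T=17&3=1
[1]→row 1·2+1=3  col G=4
col: 1 vs 4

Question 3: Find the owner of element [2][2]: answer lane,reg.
9,0

c:2=>grp=2  r:2=>tig=1,lo=0
L=2*4+1=9  i=0=0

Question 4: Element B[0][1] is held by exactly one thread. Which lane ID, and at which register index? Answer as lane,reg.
4,0

c: 1->gid=1  r: 0->tid=0,i&1=0
L=1*4+0=4  i=0=0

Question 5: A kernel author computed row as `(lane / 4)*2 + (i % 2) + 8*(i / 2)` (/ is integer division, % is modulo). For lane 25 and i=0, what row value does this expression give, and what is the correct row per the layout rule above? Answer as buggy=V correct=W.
`(lane / 4)*2 + (i % 2) + 8*(i / 2)`[25,0]→12
lane 25: G=6 (25/4), T=1 (25%4)
i=0: r=1*2+0=2, c=G=6
row: 12 vs 2

buggy=12 correct=2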